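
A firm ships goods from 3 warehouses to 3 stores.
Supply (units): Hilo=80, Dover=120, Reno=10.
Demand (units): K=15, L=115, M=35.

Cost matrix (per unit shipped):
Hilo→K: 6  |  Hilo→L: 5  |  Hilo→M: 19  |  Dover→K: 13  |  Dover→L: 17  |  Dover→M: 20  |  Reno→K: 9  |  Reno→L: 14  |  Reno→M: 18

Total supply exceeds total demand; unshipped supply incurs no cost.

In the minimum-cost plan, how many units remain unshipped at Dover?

An optimal plan:
  Hilo–L: 80 × 5 = 400
  Dover–K: 5 × 13 = 65
  Dover–L: 35 × 17 = 595
  Dover–M: 35 × 20 = 700
  Reno–K: 10 × 9 = 90
Total cost = 1850.
Dover ships 75 of its 120, leaving 45.

45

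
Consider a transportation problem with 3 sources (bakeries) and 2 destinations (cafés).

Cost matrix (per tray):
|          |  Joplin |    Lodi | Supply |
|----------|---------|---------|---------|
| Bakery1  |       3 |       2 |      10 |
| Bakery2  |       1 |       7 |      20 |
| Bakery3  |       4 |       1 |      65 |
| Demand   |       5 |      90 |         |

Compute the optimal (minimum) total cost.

One minimum-cost allocation:
  Bakery1->Lodi: 10 trays
  Bakery2->Joplin: 5 trays
  Bakery2->Lodi: 15 trays
  Bakery3->Lodi: 65 trays
Total cost = 195.
(Supply check: Bakery1 ships 10; Bakery2 ships 20; Bakery3 ships 65.)

195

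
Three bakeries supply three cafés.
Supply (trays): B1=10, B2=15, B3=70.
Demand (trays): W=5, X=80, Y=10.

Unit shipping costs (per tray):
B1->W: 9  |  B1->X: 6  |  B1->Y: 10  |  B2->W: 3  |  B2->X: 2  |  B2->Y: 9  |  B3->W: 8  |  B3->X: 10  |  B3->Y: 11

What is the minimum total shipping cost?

790

One minimum-cost allocation:
  B1 to X: 10 × 6 = 60
  B2 to X: 15 × 2 = 30
  B3 to W: 5 × 8 = 40
  B3 to X: 55 × 10 = 550
  B3 to Y: 10 × 11 = 110
Total = 60 + 30 + 40 + 550 + 110 = 790.
(Supply check: B1 ships 10; B2 ships 15; B3 ships 70.)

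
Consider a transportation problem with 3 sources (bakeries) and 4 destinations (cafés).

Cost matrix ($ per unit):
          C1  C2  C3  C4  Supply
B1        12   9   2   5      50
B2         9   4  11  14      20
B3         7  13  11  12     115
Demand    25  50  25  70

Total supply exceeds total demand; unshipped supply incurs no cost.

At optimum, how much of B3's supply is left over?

An optimal plan:
  B1 to C3: 25 trays
  B1 to C4: 25 trays
  B2 to C2: 20 trays
  B3 to C1: 25 trays
  B3 to C2: 30 trays
  B3 to C4: 45 trays
Total cost = $1360.
B3 ships 100 of its 115, leaving 15.

15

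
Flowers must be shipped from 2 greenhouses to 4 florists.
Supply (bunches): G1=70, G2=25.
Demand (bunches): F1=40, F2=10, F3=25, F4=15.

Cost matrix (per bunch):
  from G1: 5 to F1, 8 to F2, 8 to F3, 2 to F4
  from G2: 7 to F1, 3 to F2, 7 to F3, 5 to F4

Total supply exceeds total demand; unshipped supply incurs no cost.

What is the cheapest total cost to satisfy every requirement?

445

One minimum-cost allocation:
  G1→F1: 40 × 5 = 200
  G1→F3: 10 × 8 = 80
  G1→F4: 15 × 2 = 30
  G2→F2: 10 × 3 = 30
  G2→F3: 15 × 7 = 105
Total = 200 + 80 + 30 + 30 + 105 = 445.
(Supply check: G1 ships 65; G2 ships 25.)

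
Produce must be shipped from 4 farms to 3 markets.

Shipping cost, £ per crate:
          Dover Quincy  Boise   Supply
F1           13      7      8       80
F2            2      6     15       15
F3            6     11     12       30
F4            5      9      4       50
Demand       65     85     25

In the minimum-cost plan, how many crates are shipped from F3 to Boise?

Solving gives:
  F1 to Quincy: 80 × £7 = £560
  F2 to Dover: 10 × £2 = £20
  F2 to Quincy: 5 × £6 = £30
  F3 to Dover: 30 × £6 = £180
  F4 to Dover: 25 × £5 = £125
  F4 to Boise: 25 × £4 = £100
Total cost = £1015.
The route F3→Boise is not used.

0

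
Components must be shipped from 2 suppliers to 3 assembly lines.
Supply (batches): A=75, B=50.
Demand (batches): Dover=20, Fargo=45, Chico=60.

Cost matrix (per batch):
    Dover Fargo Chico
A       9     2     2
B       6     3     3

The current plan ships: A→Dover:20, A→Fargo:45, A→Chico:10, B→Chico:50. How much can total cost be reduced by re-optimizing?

80

Current plan cost = 20·9 + 45·2 + 10·2 + 50·3 = 440.
Optimal plan:
  A→Fargo: 45 × 2 = 90
  A→Chico: 30 × 2 = 60
  B→Dover: 20 × 6 = 120
  B→Chico: 30 × 3 = 90
Optimal cost = 360.
Saving = 440 − 360 = 80.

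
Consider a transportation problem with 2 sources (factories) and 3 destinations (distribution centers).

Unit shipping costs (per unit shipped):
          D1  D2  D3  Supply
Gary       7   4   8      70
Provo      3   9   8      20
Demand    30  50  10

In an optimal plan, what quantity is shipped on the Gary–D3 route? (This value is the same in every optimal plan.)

Solving gives:
  Gary to D1: 10 × 7 = 70
  Gary to D2: 50 × 4 = 200
  Gary to D3: 10 × 8 = 80
  Provo to D1: 20 × 3 = 60
Total cost = 410.
So Gary→D3 carries 10 pallets.

10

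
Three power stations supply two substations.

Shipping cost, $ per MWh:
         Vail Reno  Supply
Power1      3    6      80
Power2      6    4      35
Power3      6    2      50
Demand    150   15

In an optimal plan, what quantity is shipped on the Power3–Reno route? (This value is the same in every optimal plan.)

The minimum-cost plan:
  Power1→Vail: 80 × $3 = $240
  Power2→Vail: 35 × $6 = $210
  Power3→Vail: 35 × $6 = $210
  Power3→Reno: 15 × $2 = $30
Total cost = $690.
So Power3→Reno carries 15 MWh.

15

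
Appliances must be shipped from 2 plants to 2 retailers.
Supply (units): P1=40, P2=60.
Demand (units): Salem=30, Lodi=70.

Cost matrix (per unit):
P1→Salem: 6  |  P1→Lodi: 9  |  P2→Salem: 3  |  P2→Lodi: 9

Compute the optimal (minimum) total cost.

Optimal allocation:
  P1–Lodi: 40 units
  P2–Salem: 30 units
  P2–Lodi: 30 units
Total cost = 720.

720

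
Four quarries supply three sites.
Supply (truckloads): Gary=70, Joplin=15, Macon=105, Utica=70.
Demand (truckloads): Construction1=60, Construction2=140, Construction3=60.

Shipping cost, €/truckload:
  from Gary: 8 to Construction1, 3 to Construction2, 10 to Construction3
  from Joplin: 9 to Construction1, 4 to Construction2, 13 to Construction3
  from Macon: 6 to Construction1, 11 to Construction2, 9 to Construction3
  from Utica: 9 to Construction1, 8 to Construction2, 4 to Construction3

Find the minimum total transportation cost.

1445

Optimal allocation:
  Gary–Construction2: 70 × €3 = €210
  Joplin–Construction2: 15 × €4 = €60
  Macon–Construction1: 60 × €6 = €360
  Macon–Construction2: 45 × €11 = €495
  Utica–Construction2: 10 × €8 = €80
  Utica–Construction3: 60 × €4 = €240
Total = 210 + 60 + 360 + 495 + 80 + 240 = €1445.
(Supply check: Gary ships 70; Joplin ships 15; Macon ships 105; Utica ships 70.)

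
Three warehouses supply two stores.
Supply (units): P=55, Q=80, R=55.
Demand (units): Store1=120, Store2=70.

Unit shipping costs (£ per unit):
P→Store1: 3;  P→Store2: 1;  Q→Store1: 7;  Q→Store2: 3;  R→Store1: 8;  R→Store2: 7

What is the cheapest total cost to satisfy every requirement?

A cheapest plan:
  P–Store1: 55 × £3 = £165
  Q–Store1: 10 × £7 = £70
  Q–Store2: 70 × £3 = £210
  R–Store1: 55 × £8 = £440
Total = 165 + 70 + 210 + 440 = £885.
(Supply check: P ships 55; Q ships 80; R ships 55.)

885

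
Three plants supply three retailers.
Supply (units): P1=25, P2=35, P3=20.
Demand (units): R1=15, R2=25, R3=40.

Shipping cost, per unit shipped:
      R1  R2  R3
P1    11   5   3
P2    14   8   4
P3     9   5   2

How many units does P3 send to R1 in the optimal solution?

15

Optimal shipments:
  P1->R2: 25 × 5 = 125
  P2->R3: 35 × 4 = 140
  P3->R1: 15 × 9 = 135
  P3->R3: 5 × 2 = 10
Total cost = 410.
So P3→R1 carries 15 units.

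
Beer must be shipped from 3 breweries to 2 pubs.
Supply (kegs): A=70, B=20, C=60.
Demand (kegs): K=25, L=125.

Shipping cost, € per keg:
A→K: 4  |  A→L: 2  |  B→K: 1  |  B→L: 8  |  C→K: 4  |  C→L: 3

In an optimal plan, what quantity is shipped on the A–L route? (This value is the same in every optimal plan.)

70

The minimum-cost plan:
  A->L: 70 × €2 = €140
  B->K: 20 × €1 = €20
  C->K: 5 × €4 = €20
  C->L: 55 × €3 = €165
Total cost = €345.
So A→L carries 70 kegs.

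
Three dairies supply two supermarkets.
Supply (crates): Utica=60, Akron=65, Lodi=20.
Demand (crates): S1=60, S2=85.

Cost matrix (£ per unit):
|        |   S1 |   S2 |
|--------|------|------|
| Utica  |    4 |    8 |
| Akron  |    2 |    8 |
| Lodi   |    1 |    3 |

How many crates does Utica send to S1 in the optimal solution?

0

Solving gives:
  Utica–S2: 60 × £8 = £480
  Akron–S1: 60 × £2 = £120
  Akron–S2: 5 × £8 = £40
  Lodi–S2: 20 × £3 = £60
Total cost = £700.
The route Utica→S1 is not used.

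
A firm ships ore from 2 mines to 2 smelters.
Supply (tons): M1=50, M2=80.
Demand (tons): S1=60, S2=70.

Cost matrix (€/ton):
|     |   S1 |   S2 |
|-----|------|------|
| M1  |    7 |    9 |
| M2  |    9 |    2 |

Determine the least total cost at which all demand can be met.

An optimal shipping plan:
  M1->S1: 50 × €7 = €350
  M2->S1: 10 × €9 = €90
  M2->S2: 70 × €2 = €140
Total = 350 + 90 + 140 = €580.
(Supply check: M1 ships 50; M2 ships 80.)

580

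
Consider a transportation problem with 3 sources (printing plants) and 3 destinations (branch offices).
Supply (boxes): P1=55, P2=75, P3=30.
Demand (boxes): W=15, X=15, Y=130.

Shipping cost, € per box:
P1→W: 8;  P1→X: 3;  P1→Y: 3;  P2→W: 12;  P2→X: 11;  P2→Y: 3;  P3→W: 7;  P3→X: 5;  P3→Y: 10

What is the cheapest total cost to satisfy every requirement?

One minimum-cost allocation:
  P1–Y: 55 × €3 = €165
  P2–Y: 75 × €3 = €225
  P3–W: 15 × €7 = €105
  P3–X: 15 × €5 = €75
Total = 165 + 225 + 105 + 75 = €570.
(Supply check: P1 ships 55; P2 ships 75; P3 ships 30.)

570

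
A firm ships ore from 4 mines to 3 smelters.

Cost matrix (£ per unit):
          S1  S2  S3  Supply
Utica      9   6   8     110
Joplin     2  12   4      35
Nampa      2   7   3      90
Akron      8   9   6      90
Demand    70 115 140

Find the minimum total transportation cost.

One minimum-cost allocation:
  Utica–S2: 110 tons
  Joplin–S1: 35 tons
  Nampa–S1: 35 tons
  Nampa–S3: 55 tons
  Akron–S2: 5 tons
  Akron–S3: 85 tons
Total cost = £1520.
(Supply check: Utica ships 110; Joplin ships 35; Nampa ships 90; Akron ships 90.)

1520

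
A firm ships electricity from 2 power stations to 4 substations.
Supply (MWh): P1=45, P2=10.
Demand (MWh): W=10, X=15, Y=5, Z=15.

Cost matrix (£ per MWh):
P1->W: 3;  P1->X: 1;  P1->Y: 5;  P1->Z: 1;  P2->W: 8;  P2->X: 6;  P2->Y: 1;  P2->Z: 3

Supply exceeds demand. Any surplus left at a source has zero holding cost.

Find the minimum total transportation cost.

65

A cheapest plan:
  P1→W: 10 MWh
  P1→X: 15 MWh
  P1→Z: 15 MWh
  P2→Y: 5 MWh
Total cost = £65.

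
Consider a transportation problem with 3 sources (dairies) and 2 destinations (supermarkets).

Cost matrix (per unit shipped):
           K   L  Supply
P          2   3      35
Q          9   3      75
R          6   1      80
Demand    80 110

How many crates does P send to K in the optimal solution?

35

Optimal shipments:
  P->K: 35 crates
  Q->L: 75 crates
  R->K: 45 crates
  R->L: 35 crates
Total cost = 600.
So P→K carries 35 crates.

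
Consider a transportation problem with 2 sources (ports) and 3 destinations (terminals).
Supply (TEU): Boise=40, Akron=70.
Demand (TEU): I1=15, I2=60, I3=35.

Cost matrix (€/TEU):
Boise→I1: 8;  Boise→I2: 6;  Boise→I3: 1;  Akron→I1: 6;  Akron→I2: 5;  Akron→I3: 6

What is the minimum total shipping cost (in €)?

430

Optimal allocation:
  Boise–I2: 5 TEU
  Boise–I3: 35 TEU
  Akron–I1: 15 TEU
  Akron–I2: 55 TEU
Total cost = €430.
(Supply check: Boise ships 40; Akron ships 70.)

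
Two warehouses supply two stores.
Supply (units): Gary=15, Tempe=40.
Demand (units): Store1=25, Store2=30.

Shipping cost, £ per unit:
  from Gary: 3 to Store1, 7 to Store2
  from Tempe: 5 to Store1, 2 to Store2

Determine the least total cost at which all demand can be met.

One minimum-cost allocation:
  Gary–Store1: 15 × £3 = £45
  Tempe–Store1: 10 × £5 = £50
  Tempe–Store2: 30 × £2 = £60
Total = 45 + 50 + 60 = £155.

155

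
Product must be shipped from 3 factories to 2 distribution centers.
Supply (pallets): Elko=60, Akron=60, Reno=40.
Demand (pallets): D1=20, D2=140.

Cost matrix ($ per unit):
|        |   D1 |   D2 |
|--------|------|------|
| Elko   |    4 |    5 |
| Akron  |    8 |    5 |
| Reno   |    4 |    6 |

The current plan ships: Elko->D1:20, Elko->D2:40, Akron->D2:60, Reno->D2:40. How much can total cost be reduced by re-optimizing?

20

Current plan cost = 20·4 + 40·5 + 60·5 + 40·6 = $820.
Optimal plan:
  Elko–D2: 60 × $5 = $300
  Akron–D2: 60 × $5 = $300
  Reno–D1: 20 × $4 = $80
  Reno–D2: 20 × $6 = $120
Optimal cost = $800.
Saving = 820 − 800 = $20.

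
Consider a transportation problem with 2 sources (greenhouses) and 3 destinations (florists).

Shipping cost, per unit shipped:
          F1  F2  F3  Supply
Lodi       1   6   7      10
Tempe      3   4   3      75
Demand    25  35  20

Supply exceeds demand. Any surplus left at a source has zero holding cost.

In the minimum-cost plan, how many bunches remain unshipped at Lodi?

An optimal plan:
  Lodi->F1: 10 × 1 = 10
  Tempe->F1: 15 × 3 = 45
  Tempe->F2: 35 × 4 = 140
  Tempe->F3: 20 × 3 = 60
Total cost = 255.
Lodi ships 10 of its 10, leaving 0.

0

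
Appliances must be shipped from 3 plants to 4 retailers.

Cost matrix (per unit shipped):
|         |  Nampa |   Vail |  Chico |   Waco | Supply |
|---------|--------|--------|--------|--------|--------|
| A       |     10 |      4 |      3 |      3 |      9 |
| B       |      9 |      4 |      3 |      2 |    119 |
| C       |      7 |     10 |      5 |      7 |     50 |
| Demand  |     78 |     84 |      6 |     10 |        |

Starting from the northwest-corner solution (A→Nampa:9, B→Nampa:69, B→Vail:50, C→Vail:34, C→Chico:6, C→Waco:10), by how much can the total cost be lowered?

375

Current plan cost = 9·10 + 69·9 + 50·4 + 34·10 + 6·5 + 10·7 = 1351.
Optimal plan:
  A->Vail: 9 units
  B->Nampa: 28 units
  B->Vail: 75 units
  B->Chico: 6 units
  B->Waco: 10 units
  C->Nampa: 50 units
Optimal cost = 976.
Saving = 1351 − 976 = 375.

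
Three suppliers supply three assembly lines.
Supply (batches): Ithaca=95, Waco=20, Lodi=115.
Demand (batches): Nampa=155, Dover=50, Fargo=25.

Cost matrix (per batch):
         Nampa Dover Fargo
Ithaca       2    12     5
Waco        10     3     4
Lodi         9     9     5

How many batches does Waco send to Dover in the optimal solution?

Optimal shipments:
  Ithaca->Nampa: 95 × 2 = 190
  Waco->Dover: 20 × 3 = 60
  Lodi->Nampa: 60 × 9 = 540
  Lodi->Dover: 30 × 9 = 270
  Lodi->Fargo: 25 × 5 = 125
Total cost = 1185.
So Waco→Dover carries 20 batches.

20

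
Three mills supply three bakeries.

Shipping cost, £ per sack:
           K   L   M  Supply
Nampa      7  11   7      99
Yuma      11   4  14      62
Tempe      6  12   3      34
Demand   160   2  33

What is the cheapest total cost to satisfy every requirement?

Optimal allocation:
  Nampa->K: 99 × £7 = £693
  Yuma->K: 60 × £11 = £660
  Yuma->L: 2 × £4 = £8
  Tempe->K: 1 × £6 = £6
  Tempe->M: 33 × £3 = £99
Total = 693 + 660 + 8 + 6 + 99 = £1466.

1466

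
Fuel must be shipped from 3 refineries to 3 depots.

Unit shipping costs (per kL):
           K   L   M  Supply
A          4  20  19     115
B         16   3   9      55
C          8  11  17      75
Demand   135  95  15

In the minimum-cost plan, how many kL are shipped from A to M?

0

The minimum-cost plan:
  A->K: 115 × 4 = 460
  B->L: 40 × 3 = 120
  B->M: 15 × 9 = 135
  C->K: 20 × 8 = 160
  C->L: 55 × 11 = 605
Total cost = 1480.
The route A→M is not used.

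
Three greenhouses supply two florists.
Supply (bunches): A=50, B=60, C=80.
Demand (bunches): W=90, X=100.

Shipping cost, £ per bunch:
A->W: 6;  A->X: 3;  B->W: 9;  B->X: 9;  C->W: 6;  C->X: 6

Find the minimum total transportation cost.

1170

A cheapest plan:
  A->X: 50 × £3 = £150
  B->W: 60 × £9 = £540
  C->W: 30 × £6 = £180
  C->X: 50 × £6 = £300
Total = 150 + 540 + 180 + 300 = £1170.
(Supply check: A ships 50; B ships 60; C ships 80.)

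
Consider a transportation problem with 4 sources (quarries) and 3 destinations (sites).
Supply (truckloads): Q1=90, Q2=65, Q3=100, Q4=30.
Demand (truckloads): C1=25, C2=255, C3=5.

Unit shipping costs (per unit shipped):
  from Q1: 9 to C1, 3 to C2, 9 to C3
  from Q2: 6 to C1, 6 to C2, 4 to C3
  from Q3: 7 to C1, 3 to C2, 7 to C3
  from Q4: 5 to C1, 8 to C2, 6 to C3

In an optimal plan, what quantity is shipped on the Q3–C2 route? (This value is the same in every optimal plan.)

The minimum-cost plan:
  Q1->C2: 90 × 3 = 270
  Q2->C2: 65 × 6 = 390
  Q3->C2: 100 × 3 = 300
  Q4->C1: 25 × 5 = 125
  Q4->C3: 5 × 6 = 30
Total cost = 1115.
So Q3→C2 carries 100 truckloads.

100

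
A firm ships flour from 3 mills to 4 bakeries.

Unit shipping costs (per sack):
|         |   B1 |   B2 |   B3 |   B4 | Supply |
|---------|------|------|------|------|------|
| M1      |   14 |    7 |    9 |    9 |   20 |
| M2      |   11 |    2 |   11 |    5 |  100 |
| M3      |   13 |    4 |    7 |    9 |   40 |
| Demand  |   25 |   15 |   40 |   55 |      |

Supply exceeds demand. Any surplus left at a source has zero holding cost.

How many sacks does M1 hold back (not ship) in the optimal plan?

An optimal plan:
  M2–B1: 25 sacks
  M2–B2: 15 sacks
  M2–B4: 55 sacks
  M3–B3: 40 sacks
Total cost = 860.
M1 ships 0 of its 20, leaving 20.

20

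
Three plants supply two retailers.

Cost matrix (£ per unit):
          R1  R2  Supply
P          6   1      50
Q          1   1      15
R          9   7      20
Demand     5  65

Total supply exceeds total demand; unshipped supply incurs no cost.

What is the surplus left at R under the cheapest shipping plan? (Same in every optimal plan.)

Minimum-cost shipments:
  P→R2: 50 units
  Q→R1: 5 units
  Q→R2: 10 units
  R→R2: 5 units
Total cost = £100.
R ships 5 of its 20, leaving 15.

15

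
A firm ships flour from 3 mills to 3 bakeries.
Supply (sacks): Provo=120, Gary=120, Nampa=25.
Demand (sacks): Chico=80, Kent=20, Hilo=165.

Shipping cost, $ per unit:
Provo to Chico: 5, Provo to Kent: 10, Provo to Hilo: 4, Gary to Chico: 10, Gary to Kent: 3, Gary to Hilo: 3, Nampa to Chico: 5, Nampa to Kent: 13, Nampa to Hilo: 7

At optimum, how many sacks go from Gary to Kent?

20

The minimum-cost plan:
  Provo to Chico: 55 × $5 = $275
  Provo to Hilo: 65 × $4 = $260
  Gary to Kent: 20 × $3 = $60
  Gary to Hilo: 100 × $3 = $300
  Nampa to Chico: 25 × $5 = $125
Total cost = $1020.
So Gary→Kent carries 20 sacks.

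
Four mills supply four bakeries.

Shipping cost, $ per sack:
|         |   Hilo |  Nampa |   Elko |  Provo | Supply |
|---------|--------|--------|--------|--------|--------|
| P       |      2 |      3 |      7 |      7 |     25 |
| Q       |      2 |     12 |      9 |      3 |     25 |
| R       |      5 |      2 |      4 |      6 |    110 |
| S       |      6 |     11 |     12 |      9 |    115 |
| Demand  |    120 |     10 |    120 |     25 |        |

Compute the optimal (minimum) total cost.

1315

One minimum-cost allocation:
  P→Hilo: 5 sacks
  P→Nampa: 10 sacks
  P→Elko: 10 sacks
  Q→Provo: 25 sacks
  R→Elko: 110 sacks
  S→Hilo: 115 sacks
Total cost = $1315.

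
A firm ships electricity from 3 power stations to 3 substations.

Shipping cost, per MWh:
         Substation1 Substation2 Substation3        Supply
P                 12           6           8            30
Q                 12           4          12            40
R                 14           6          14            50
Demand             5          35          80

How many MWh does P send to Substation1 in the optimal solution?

0

The minimum-cost plan:
  P->Substation3: 30 MWh
  Q->Substation3: 40 MWh
  R->Substation1: 5 MWh
  R->Substation2: 35 MWh
  R->Substation3: 10 MWh
Total cost = 1140.
The route P→Substation1 is not used.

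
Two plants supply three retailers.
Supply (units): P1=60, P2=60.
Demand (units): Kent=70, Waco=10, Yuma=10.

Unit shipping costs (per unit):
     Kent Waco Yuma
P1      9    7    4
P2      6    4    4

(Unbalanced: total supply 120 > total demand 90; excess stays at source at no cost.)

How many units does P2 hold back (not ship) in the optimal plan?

An optimal plan:
  P1 to Kent: 10 × 9 = 90
  P1 to Waco: 10 × 7 = 70
  P1 to Yuma: 10 × 4 = 40
  P2 to Kent: 60 × 6 = 360
Total cost = 560.
P2 ships 60 of its 60, leaving 0.

0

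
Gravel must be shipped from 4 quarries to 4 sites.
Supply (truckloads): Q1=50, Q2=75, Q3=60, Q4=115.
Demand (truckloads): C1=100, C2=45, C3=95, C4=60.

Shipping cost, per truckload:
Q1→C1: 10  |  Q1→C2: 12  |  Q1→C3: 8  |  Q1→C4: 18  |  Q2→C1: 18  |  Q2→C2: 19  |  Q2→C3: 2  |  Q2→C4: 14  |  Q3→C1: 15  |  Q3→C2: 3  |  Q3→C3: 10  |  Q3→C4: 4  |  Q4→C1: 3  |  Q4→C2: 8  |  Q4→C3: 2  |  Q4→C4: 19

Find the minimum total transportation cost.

1300

An optimal shipping plan:
  Q1->C2: 45 × 12 = 540
  Q1->C3: 5 × 8 = 40
  Q2->C3: 75 × 2 = 150
  Q3->C4: 60 × 4 = 240
  Q4->C1: 100 × 3 = 300
  Q4->C3: 15 × 2 = 30
Total = 540 + 40 + 150 + 240 + 300 + 30 = 1300.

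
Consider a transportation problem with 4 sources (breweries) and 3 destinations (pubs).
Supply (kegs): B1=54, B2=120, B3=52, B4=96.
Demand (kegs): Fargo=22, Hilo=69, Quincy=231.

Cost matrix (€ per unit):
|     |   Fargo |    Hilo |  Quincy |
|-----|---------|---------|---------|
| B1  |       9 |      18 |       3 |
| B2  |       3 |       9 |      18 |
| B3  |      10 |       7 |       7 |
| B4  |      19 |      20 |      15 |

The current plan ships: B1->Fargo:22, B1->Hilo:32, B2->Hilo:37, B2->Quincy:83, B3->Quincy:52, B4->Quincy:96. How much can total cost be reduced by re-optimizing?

1230

Current plan cost = 22·9 + 32·18 + 37·9 + 83·18 + 52·7 + 96·15 = €4405.
Optimal plan:
  B1->Quincy: 54 × €3 = €162
  B2->Fargo: 22 × €3 = €66
  B2->Hilo: 69 × €9 = €621
  B2->Quincy: 29 × €18 = €522
  B3->Quincy: 52 × €7 = €364
  B4->Quincy: 96 × €15 = €1440
Optimal cost = €3175.
Saving = 4405 − 3175 = €1230.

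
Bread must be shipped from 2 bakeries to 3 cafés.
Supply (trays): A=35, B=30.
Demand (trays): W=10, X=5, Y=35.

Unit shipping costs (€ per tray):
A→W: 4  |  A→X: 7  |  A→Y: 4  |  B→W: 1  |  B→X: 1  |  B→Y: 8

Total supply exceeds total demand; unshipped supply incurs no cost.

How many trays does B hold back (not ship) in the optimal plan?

An optimal plan:
  A–Y: 35 × €4 = €140
  B–W: 10 × €1 = €10
  B–X: 5 × €1 = €5
Total cost = €155.
B ships 15 of its 30, leaving 15.

15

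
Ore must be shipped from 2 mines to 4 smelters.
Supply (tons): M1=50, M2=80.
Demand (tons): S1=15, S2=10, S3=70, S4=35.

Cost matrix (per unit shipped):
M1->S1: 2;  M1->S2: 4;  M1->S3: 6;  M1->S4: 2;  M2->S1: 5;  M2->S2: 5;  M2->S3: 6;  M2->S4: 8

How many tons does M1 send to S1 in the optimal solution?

15

The minimum-cost plan:
  M1->S1: 15 × 2 = 30
  M1->S4: 35 × 2 = 70
  M2->S2: 10 × 5 = 50
  M2->S3: 70 × 6 = 420
Total cost = 570.
So M1→S1 carries 15 tons.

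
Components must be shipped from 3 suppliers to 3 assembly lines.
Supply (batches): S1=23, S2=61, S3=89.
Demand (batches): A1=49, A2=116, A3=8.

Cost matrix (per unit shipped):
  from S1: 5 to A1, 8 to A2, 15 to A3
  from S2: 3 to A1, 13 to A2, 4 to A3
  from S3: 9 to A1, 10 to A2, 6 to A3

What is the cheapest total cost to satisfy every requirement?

Optimal allocation:
  S1→A2: 23 × 8 = 184
  S2→A1: 49 × 3 = 147
  S2→A2: 4 × 13 = 52
  S2→A3: 8 × 4 = 32
  S3→A2: 89 × 10 = 890
Total = 184 + 147 + 52 + 32 + 890 = 1305.

1305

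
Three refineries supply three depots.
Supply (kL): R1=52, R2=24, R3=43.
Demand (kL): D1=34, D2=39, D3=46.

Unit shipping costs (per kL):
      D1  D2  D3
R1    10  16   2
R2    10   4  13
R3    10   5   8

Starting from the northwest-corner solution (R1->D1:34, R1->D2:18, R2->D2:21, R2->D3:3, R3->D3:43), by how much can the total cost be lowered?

492

Current plan cost = 34·10 + 18·16 + 21·4 + 3·13 + 43·8 = 1095.
Optimal plan:
  R1→D1: 6 kL
  R1→D3: 46 kL
  R2→D2: 24 kL
  R3→D1: 28 kL
  R3→D2: 15 kL
Optimal cost = 603.
Saving = 1095 − 603 = 492.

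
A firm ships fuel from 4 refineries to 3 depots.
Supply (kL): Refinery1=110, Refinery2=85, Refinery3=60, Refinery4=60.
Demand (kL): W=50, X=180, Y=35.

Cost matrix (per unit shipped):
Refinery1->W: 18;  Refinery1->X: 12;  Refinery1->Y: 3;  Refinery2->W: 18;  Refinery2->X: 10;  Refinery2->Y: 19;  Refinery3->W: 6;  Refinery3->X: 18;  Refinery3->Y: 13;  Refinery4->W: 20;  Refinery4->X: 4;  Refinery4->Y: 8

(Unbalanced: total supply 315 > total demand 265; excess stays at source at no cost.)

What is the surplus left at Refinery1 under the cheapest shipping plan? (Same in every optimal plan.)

40

An optimal plan:
  Refinery1–X: 35 × 12 = 420
  Refinery1–Y: 35 × 3 = 105
  Refinery2–X: 85 × 10 = 850
  Refinery3–W: 50 × 6 = 300
  Refinery4–X: 60 × 4 = 240
Total cost = 1915.
Refinery1 ships 70 of its 110, leaving 40.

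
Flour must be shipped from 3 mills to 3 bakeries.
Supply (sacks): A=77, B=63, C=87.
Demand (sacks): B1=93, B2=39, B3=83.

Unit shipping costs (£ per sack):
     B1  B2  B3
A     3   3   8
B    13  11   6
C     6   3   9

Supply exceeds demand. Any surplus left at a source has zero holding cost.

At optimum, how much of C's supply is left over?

12

Minimum-cost shipments:
  A to B1: 77 × £3 = £231
  B to B3: 63 × £6 = £378
  C to B1: 16 × £6 = £96
  C to B2: 39 × £3 = £117
  C to B3: 20 × £9 = £180
Total cost = £1002.
C ships 75 of its 87, leaving 12.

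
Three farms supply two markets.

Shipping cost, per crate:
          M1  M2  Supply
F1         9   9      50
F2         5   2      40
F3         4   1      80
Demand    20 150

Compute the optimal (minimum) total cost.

Optimal allocation:
  F1→M1: 20 × 9 = 180
  F1→M2: 30 × 9 = 270
  F2→M2: 40 × 2 = 80
  F3→M2: 80 × 1 = 80
Total = 180 + 270 + 80 + 80 = 610.
(Supply check: F1 ships 50; F2 ships 40; F3 ships 80.)

610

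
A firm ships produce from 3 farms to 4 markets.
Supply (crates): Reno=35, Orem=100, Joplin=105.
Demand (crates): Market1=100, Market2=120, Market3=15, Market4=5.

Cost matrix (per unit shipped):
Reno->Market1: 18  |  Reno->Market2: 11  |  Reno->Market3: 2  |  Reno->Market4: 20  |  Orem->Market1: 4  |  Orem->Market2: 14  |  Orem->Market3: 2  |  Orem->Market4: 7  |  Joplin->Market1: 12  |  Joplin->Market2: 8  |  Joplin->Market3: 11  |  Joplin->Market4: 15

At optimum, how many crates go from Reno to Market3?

15

Solving gives:
  Reno→Market2: 20 × 11 = 220
  Reno→Market3: 15 × 2 = 30
  Orem→Market1: 95 × 4 = 380
  Orem→Market4: 5 × 7 = 35
  Joplin→Market1: 5 × 12 = 60
  Joplin→Market2: 100 × 8 = 800
Total cost = 1525.
So Reno→Market3 carries 15 crates.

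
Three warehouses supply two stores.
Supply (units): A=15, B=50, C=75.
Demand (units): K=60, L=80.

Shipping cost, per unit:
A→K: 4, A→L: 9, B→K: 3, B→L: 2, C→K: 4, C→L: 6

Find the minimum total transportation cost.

Optimal allocation:
  A to K: 15 units
  B to L: 50 units
  C to K: 45 units
  C to L: 30 units
Total cost = 520.

520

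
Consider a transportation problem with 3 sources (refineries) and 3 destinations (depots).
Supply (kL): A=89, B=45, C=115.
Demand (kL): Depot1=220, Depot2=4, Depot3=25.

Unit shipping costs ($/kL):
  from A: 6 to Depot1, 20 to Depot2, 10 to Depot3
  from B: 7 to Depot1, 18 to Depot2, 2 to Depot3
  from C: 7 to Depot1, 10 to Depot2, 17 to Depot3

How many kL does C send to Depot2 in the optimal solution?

4

Optimal shipments:
  A→Depot1: 89 × $6 = $534
  B→Depot1: 20 × $7 = $140
  B→Depot3: 25 × $2 = $50
  C→Depot1: 111 × $7 = $777
  C→Depot2: 4 × $10 = $40
Total cost = $1541.
So C→Depot2 carries 4 kL.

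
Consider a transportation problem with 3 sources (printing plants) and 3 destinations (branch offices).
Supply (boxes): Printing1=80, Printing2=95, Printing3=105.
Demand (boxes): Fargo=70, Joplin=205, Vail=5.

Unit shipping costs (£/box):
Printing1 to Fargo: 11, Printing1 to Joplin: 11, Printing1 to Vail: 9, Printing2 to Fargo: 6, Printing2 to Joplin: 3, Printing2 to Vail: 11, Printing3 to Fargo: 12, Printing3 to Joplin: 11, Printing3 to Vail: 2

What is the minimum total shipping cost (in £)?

2275

One minimum-cost allocation:
  Printing1–Fargo: 70 × £11 = £770
  Printing1–Joplin: 10 × £11 = £110
  Printing2–Joplin: 95 × £3 = £285
  Printing3–Joplin: 100 × £11 = £1100
  Printing3–Vail: 5 × £2 = £10
Total = 770 + 110 + 285 + 1100 + 10 = £2275.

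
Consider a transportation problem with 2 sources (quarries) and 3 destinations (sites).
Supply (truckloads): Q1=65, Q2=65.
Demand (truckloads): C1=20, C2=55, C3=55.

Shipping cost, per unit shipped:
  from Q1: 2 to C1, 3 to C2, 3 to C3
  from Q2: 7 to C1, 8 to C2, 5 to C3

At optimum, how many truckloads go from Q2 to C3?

Optimal shipments:
  Q1 to C1: 20 × 2 = 40
  Q1 to C2: 45 × 3 = 135
  Q2 to C2: 10 × 8 = 80
  Q2 to C3: 55 × 5 = 275
Total cost = 530.
So Q2→C3 carries 55 truckloads.

55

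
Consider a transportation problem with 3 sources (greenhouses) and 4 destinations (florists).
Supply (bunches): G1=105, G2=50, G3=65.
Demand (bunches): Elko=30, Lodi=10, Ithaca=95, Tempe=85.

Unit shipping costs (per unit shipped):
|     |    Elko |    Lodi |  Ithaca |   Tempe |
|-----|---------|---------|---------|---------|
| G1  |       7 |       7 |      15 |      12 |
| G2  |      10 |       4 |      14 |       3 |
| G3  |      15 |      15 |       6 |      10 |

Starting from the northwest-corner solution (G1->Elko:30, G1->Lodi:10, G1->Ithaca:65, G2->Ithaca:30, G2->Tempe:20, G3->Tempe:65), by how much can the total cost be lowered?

Current plan cost = 30·7 + 10·7 + 65·15 + 30·14 + 20·3 + 65·10 = 2385.
Optimal plan:
  G1–Elko: 30 × 7 = 210
  G1–Lodi: 10 × 7 = 70
  G1–Ithaca: 30 × 15 = 450
  G1–Tempe: 35 × 12 = 420
  G2–Tempe: 50 × 3 = 150
  G3–Ithaca: 65 × 6 = 390
Optimal cost = 1690.
Saving = 2385 − 1690 = 695.

695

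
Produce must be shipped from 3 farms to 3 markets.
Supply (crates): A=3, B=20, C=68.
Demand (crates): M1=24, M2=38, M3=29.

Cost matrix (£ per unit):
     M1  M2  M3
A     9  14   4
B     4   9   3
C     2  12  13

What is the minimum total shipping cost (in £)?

Optimal allocation:
  A→M3: 3 × £4 = £12
  B→M3: 20 × £3 = £60
  C→M1: 24 × £2 = £48
  C→M2: 38 × £12 = £456
  C→M3: 6 × £13 = £78
Total = 12 + 60 + 48 + 456 + 78 = £654.

654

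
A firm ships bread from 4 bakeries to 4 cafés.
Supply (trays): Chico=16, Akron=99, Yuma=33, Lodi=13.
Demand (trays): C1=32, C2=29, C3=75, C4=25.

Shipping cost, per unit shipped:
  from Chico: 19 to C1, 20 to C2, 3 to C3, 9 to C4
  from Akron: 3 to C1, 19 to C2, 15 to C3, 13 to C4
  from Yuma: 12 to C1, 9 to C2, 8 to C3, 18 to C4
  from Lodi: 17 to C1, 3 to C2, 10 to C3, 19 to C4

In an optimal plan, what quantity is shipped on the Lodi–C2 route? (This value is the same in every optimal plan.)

13

The minimum-cost plan:
  Chico->C3: 16 × 3 = 48
  Akron->C1: 32 × 3 = 96
  Akron->C3: 42 × 15 = 630
  Akron->C4: 25 × 13 = 325
  Yuma->C2: 16 × 9 = 144
  Yuma->C3: 17 × 8 = 136
  Lodi->C2: 13 × 3 = 39
Total cost = 1418.
So Lodi→C2 carries 13 trays.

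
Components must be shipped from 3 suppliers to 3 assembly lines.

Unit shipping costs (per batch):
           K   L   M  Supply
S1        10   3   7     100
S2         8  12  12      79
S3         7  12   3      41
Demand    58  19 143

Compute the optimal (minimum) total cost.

1463

Optimal allocation:
  S1→L: 19 × 3 = 57
  S1→M: 81 × 7 = 567
  S2→K: 58 × 8 = 464
  S2→M: 21 × 12 = 252
  S3→M: 41 × 3 = 123
Total = 57 + 567 + 464 + 252 + 123 = 1463.
(Supply check: S1 ships 100; S2 ships 79; S3 ships 41.)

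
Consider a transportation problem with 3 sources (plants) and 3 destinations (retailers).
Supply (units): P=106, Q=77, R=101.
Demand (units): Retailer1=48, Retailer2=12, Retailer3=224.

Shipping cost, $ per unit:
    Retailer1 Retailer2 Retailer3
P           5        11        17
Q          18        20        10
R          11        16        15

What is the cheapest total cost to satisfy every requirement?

3439

A cheapest plan:
  P->Retailer1: 48 × $5 = $240
  P->Retailer2: 12 × $11 = $132
  P->Retailer3: 46 × $17 = $782
  Q->Retailer3: 77 × $10 = $770
  R->Retailer3: 101 × $15 = $1515
Total = 240 + 132 + 782 + 770 + 1515 = $3439.
(Supply check: P ships 106; Q ships 77; R ships 101.)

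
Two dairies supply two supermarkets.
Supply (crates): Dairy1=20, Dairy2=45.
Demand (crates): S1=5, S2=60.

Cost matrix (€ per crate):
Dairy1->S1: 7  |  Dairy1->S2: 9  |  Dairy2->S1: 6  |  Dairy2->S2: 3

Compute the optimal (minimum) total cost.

305

A cheapest plan:
  Dairy1→S1: 5 × €7 = €35
  Dairy1→S2: 15 × €9 = €135
  Dairy2→S2: 45 × €3 = €135
Total = 35 + 135 + 135 = €305.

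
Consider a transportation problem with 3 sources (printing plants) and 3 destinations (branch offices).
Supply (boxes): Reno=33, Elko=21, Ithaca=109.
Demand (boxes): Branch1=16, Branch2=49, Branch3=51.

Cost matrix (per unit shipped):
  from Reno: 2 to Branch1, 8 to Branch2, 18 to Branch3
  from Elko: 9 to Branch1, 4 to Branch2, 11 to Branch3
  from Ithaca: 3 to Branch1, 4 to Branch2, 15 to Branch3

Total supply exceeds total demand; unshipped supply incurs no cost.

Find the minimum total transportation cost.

909

An optimal shipping plan:
  Reno→Branch1: 16 × 2 = 32
  Elko→Branch3: 21 × 11 = 231
  Ithaca→Branch2: 49 × 4 = 196
  Ithaca→Branch3: 30 × 15 = 450
Total = 32 + 231 + 196 + 450 = 909.
(Supply check: Reno ships 16; Elko ships 21; Ithaca ships 79.)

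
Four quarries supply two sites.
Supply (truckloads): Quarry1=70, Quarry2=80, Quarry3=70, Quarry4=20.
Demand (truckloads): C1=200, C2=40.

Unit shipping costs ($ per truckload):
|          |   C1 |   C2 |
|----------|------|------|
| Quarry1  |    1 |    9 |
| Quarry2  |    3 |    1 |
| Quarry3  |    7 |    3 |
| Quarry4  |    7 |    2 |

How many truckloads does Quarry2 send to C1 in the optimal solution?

80

Optimal shipments:
  Quarry1->C1: 70 × $1 = $70
  Quarry2->C1: 80 × $3 = $240
  Quarry3->C1: 50 × $7 = $350
  Quarry3->C2: 20 × $3 = $60
  Quarry4->C2: 20 × $2 = $40
Total cost = $760.
So Quarry2→C1 carries 80 truckloads.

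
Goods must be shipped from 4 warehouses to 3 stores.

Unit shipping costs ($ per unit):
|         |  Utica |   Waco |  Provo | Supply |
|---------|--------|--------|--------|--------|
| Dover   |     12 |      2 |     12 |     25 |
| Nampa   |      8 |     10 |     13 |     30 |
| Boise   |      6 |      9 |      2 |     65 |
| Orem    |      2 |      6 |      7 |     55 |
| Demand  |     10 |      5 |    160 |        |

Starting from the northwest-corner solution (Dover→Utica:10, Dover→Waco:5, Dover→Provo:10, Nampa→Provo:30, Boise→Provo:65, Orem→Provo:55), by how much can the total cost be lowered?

Current plan cost = 10·12 + 5·2 + 10·12 + 30·13 + 65·2 + 55·7 = $1155.
Optimal plan:
  Dover to Waco: 5 units
  Dover to Provo: 20 units
  Nampa to Provo: 30 units
  Boise to Provo: 65 units
  Orem to Utica: 10 units
  Orem to Provo: 45 units
Optimal cost = $1105.
Saving = 1155 − 1105 = $50.

50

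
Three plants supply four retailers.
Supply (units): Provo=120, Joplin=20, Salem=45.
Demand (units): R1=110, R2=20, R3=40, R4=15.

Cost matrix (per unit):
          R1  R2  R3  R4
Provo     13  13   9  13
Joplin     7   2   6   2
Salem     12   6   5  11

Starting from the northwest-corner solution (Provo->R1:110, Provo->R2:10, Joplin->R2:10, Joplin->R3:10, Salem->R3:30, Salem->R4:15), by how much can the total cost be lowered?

155

Current plan cost = 110·13 + 10·13 + 10·2 + 10·6 + 30·5 + 15·11 = 1955.
Optimal plan:
  Provo→R1: 110 × 13 = 1430
  Provo→R3: 10 × 9 = 90
  Joplin→R2: 5 × 2 = 10
  Joplin→R4: 15 × 2 = 30
  Salem→R2: 15 × 6 = 90
  Salem→R3: 30 × 5 = 150
Optimal cost = 1800.
Saving = 1955 − 1800 = 155.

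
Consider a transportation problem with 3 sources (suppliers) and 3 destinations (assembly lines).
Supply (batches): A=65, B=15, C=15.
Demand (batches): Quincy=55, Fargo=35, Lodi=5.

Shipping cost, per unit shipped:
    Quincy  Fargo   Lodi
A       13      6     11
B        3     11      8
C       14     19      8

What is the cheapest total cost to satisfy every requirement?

825

An optimal shipping plan:
  A to Quincy: 30 batches
  A to Fargo: 35 batches
  B to Quincy: 15 batches
  C to Quincy: 10 batches
  C to Lodi: 5 batches
Total cost = 825.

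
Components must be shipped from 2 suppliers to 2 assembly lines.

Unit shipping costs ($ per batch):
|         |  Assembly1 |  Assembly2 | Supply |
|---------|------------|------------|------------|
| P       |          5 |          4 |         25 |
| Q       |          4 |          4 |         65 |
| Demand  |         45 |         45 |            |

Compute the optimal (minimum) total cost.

Optimal allocation:
  P–Assembly2: 25 × $4 = $100
  Q–Assembly1: 45 × $4 = $180
  Q–Assembly2: 20 × $4 = $80
Total = 100 + 180 + 80 = $360.
(Supply check: P ships 25; Q ships 65.)

360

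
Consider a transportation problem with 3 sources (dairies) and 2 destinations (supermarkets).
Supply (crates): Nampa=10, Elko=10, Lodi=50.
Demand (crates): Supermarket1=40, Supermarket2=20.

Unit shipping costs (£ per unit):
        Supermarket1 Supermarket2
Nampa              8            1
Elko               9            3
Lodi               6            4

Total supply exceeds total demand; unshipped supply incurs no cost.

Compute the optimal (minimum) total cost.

280

A cheapest plan:
  Nampa to Supermarket2: 10 × £1 = £10
  Elko to Supermarket2: 10 × £3 = £30
  Lodi to Supermarket1: 40 × £6 = £240
Total = 10 + 30 + 240 = £280.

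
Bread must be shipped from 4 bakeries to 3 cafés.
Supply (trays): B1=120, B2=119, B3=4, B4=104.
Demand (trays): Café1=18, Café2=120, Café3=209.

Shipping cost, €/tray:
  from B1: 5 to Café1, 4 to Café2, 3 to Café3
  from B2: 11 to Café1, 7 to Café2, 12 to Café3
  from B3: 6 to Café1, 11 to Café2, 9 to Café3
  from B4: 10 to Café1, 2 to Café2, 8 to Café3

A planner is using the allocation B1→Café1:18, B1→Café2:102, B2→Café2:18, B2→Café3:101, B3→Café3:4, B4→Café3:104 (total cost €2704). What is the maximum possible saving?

778

Current plan cost = 18·5 + 102·4 + 18·7 + 101·12 + 4·9 + 104·8 = €2704.
Optimal plan:
  B1→Café3: 120 × €3 = €360
  B2→Café1: 14 × €11 = €154
  B2→Café2: 16 × €7 = €112
  B2→Café3: 89 × €12 = €1068
  B3→Café1: 4 × €6 = €24
  B4→Café2: 104 × €2 = €208
Optimal cost = €1926.
Saving = 2704 − 1926 = €778.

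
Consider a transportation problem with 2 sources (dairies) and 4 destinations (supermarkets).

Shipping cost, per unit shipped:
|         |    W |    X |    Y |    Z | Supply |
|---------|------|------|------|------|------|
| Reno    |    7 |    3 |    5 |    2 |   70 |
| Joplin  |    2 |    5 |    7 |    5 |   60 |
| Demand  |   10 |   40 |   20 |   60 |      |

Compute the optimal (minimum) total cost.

An optimal shipping plan:
  Reno→X: 10 crates
  Reno→Z: 60 crates
  Joplin→W: 10 crates
  Joplin→X: 30 crates
  Joplin→Y: 20 crates
Total cost = 460.

460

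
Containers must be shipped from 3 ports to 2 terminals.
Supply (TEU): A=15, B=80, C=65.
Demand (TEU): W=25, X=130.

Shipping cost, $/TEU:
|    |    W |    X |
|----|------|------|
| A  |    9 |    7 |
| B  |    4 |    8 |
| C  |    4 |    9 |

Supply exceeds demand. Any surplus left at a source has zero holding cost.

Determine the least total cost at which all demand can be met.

A cheapest plan:
  A to X: 15 TEU
  B to X: 80 TEU
  C to W: 25 TEU
  C to X: 35 TEU
Total cost = $1160.

1160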